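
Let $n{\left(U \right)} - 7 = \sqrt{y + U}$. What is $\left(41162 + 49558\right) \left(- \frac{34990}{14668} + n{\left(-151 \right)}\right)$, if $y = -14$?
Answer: $\frac{1535118480}{3667} + 90720 i \sqrt{165} \approx 4.1863 \cdot 10^{5} + 1.1653 \cdot 10^{6} i$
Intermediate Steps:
$n{\left(U \right)} = 7 + \sqrt{-14 + U}$
$\left(41162 + 49558\right) \left(- \frac{34990}{14668} + n{\left(-151 \right)}\right) = \left(41162 + 49558\right) \left(- \frac{34990}{14668} + \left(7 + \sqrt{-14 - 151}\right)\right) = 90720 \left(\left(-34990\right) \frac{1}{14668} + \left(7 + \sqrt{-165}\right)\right) = 90720 \left(- \frac{17495}{7334} + \left(7 + i \sqrt{165}\right)\right) = 90720 \left(\frac{33843}{7334} + i \sqrt{165}\right) = \frac{1535118480}{3667} + 90720 i \sqrt{165}$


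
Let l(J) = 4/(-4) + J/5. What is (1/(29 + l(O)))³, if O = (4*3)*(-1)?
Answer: 125/2097152 ≈ 5.9605e-5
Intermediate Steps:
O = -12 (O = 12*(-1) = -12)
l(J) = -1 + J/5 (l(J) = 4*(-¼) + J*(⅕) = -1 + J/5)
(1/(29 + l(O)))³ = (1/(29 + (-1 + (⅕)*(-12))))³ = (1/(29 + (-1 - 12/5)))³ = (1/(29 - 17/5))³ = (1/(128/5))³ = (5/128)³ = 125/2097152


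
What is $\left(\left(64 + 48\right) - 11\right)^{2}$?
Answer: $10201$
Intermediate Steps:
$\left(\left(64 + 48\right) - 11\right)^{2} = \left(112 - 11\right)^{2} = 101^{2} = 10201$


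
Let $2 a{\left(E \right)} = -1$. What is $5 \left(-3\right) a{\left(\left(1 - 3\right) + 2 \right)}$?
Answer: $\frac{15}{2} \approx 7.5$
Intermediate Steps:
$a{\left(E \right)} = - \frac{1}{2}$ ($a{\left(E \right)} = \frac{1}{2} \left(-1\right) = - \frac{1}{2}$)
$5 \left(-3\right) a{\left(\left(1 - 3\right) + 2 \right)} = 5 \left(-3\right) \left(- \frac{1}{2}\right) = \left(-15\right) \left(- \frac{1}{2}\right) = \frac{15}{2}$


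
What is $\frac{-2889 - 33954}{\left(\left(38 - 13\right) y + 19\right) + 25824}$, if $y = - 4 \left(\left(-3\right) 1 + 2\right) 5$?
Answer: $- \frac{12281}{8781} \approx -1.3986$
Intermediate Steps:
$y = 20$ ($y = - 4 \left(-3 + 2\right) 5 = \left(-4\right) \left(-1\right) 5 = 4 \cdot 5 = 20$)
$\frac{-2889 - 33954}{\left(\left(38 - 13\right) y + 19\right) + 25824} = \frac{-2889 - 33954}{\left(\left(38 - 13\right) 20 + 19\right) + 25824} = - \frac{36843}{\left(25 \cdot 20 + 19\right) + 25824} = - \frac{36843}{\left(500 + 19\right) + 25824} = - \frac{36843}{519 + 25824} = - \frac{36843}{26343} = \left(-36843\right) \frac{1}{26343} = - \frac{12281}{8781}$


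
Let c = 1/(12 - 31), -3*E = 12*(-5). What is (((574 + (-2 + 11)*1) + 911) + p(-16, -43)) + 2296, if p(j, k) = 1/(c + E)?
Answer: 1436429/379 ≈ 3790.1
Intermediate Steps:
E = 20 (E = -4*(-5) = -⅓*(-60) = 20)
c = -1/19 (c = 1/(-19) = -1/19 ≈ -0.052632)
p(j, k) = 19/379 (p(j, k) = 1/(-1/19 + 20) = 1/(379/19) = 19/379)
(((574 + (-2 + 11)*1) + 911) + p(-16, -43)) + 2296 = (((574 + (-2 + 11)*1) + 911) + 19/379) + 2296 = (((574 + 9*1) + 911) + 19/379) + 2296 = (((574 + 9) + 911) + 19/379) + 2296 = ((583 + 911) + 19/379) + 2296 = (1494 + 19/379) + 2296 = 566245/379 + 2296 = 1436429/379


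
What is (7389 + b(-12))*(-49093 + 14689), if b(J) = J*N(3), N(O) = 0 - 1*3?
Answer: -255449700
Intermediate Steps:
N(O) = -3 (N(O) = 0 - 3 = -3)
b(J) = -3*J (b(J) = J*(-3) = -3*J)
(7389 + b(-12))*(-49093 + 14689) = (7389 - 3*(-12))*(-49093 + 14689) = (7389 + 36)*(-34404) = 7425*(-34404) = -255449700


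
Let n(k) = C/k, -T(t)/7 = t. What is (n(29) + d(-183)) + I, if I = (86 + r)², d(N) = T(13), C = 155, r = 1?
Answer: 217017/29 ≈ 7483.3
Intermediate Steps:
T(t) = -7*t
d(N) = -91 (d(N) = -7*13 = -91)
I = 7569 (I = (86 + 1)² = 87² = 7569)
n(k) = 155/k
(n(29) + d(-183)) + I = (155/29 - 91) + 7569 = -2484/29 + 7569 = 217017/29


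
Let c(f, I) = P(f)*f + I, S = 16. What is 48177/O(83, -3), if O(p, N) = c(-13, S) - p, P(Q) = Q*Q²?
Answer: 5353/3166 ≈ 1.6908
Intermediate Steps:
P(Q) = Q³
c(f, I) = I + f⁴ (c(f, I) = f³*f + I = f⁴ + I = I + f⁴)
O(p, N) = 28577 - p (O(p, N) = (16 + (-13)⁴) - p = (16 + 28561) - p = 28577 - p)
48177/O(83, -3) = 48177/(28577 - 1*83) = 48177/(28577 - 83) = 48177/28494 = 48177*(1/28494) = 5353/3166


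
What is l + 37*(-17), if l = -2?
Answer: -631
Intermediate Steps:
l + 37*(-17) = -2 + 37*(-17) = -2 - 629 = -631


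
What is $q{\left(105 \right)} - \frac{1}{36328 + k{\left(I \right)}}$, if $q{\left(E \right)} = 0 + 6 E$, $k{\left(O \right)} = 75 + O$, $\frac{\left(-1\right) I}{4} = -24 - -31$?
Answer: $\frac{22916249}{36375} \approx 630.0$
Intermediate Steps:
$I = -28$ ($I = - 4 \left(-24 - -31\right) = - 4 \left(-24 + 31\right) = \left(-4\right) 7 = -28$)
$q{\left(E \right)} = 6 E$
$q{\left(105 \right)} - \frac{1}{36328 + k{\left(I \right)}} = 6 \cdot 105 - \frac{1}{36328 + \left(75 - 28\right)} = 630 - \frac{1}{36328 + 47} = 630 - \frac{1}{36375} = \frac{22916249}{36375}$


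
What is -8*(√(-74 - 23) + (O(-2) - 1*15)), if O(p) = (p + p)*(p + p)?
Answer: -8 - 8*I*√97 ≈ -8.0 - 78.791*I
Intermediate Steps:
O(p) = 4*p² (O(p) = (2*p)*(2*p) = 4*p²)
-8*(√(-74 - 23) + (O(-2) - 1*15)) = -8*(√(-74 - 23) + (4*(-2)² - 1*15)) = -8*(√(-97) + (4*4 - 15)) = -8*(I*√97 + (16 - 15)) = -8*(I*√97 + 1) = -8*(1 + I*√97) = -8 - 8*I*√97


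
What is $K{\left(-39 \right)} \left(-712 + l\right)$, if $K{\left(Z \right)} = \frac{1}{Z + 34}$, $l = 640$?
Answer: $\frac{72}{5} \approx 14.4$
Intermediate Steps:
$K{\left(Z \right)} = \frac{1}{34 + Z}$
$K{\left(-39 \right)} \left(-712 + l\right) = \frac{-712 + 640}{34 - 39} = \frac{1}{-5} \left(-72\right) = \left(- \frac{1}{5}\right) \left(-72\right) = \frac{72}{5}$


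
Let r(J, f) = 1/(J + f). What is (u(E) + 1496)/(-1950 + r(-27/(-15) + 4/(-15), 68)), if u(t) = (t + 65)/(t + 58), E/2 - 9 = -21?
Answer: -10618783/13830078 ≈ -0.76780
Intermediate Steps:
E = -24 (E = 18 + 2*(-21) = 18 - 42 = -24)
u(t) = (65 + t)/(58 + t)
(u(E) + 1496)/(-1950 + r(-27/(-15) + 4/(-15), 68)) = ((65 - 24)/(58 - 24) + 1496)/(-1950 + 1/((-27/(-15) + 4/(-15)) + 68)) = (41/34 + 1496)/(-1950 + 1/((-27*(-1/15) + 4*(-1/15)) + 68)) = ((1/34)*41 + 1496)/(-1950 + 1/((9/5 - 4/15) + 68)) = (41/34 + 1496)/(-1950 + 1/(23/15 + 68)) = 50905/(34*(-1950 + 1/(1043/15))) = 50905/(34*(-1950 + 15/1043)) = 50905/(34*(-2033835/1043)) = (50905/34)*(-1043/2033835) = -10618783/13830078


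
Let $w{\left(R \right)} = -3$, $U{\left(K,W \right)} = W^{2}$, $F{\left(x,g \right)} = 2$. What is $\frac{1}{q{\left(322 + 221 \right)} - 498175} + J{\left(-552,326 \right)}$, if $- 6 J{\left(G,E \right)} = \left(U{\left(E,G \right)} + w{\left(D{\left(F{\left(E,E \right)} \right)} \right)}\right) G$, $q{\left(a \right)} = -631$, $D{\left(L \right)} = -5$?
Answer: $\frac{13982775204551}{498806} \approx 2.8032 \cdot 10^{7}$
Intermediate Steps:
$J{\left(G,E \right)} = - \frac{G \left(-3 + G^{2}\right)}{6}$ ($J{\left(G,E \right)} = - \frac{\left(G^{2} - 3\right) G}{6} = - \frac{\left(-3 + G^{2}\right) G}{6} = - \frac{G \left(-3 + G^{2}\right)}{6}$)
$\frac{1}{q{\left(322 + 221 \right)} - 498175} + J{\left(-552,326 \right)} = \frac{1}{-631 - 498175} + \frac{1}{6} \left(-552\right) \left(3 - \left(-552\right)^{2}\right) = \frac{1}{-498806} + \frac{1}{6} \left(-552\right) \left(3 - 304704\right) = - \frac{1}{498806} + \frac{1}{6} \left(-552\right) \left(3 - 304704\right) = - \frac{1}{498806} + \frac{1}{6} \left(-552\right) \left(-304701\right) = - \frac{1}{498806} + 28032492 = \frac{13982775204551}{498806}$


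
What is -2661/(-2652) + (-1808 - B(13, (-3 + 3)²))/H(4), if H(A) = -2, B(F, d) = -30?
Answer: 786763/884 ≈ 890.00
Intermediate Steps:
-2661/(-2652) + (-1808 - B(13, (-3 + 3)²))/H(4) = -2661/(-2652) + (-1808 - 1*(-30))/(-2) = -2661*(-1/2652) + (-1808 + 30)*(-½) = 887/884 - 1778*(-½) = 887/884 + 889 = 786763/884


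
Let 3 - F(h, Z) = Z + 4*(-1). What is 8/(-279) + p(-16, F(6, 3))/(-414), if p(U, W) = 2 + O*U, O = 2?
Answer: 281/6417 ≈ 0.043790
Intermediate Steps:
F(h, Z) = 7 - Z (F(h, Z) = 3 - (Z + 4*(-1)) = 3 - (Z - 4) = 3 - (-4 + Z) = 3 + (4 - Z) = 7 - Z)
p(U, W) = 2 + 2*U
8/(-279) + p(-16, F(6, 3))/(-414) = 8/(-279) + (2 + 2*(-16))/(-414) = 8*(-1/279) + (2 - 32)*(-1/414) = -8/279 - 30*(-1/414) = -8/279 + 5/69 = 281/6417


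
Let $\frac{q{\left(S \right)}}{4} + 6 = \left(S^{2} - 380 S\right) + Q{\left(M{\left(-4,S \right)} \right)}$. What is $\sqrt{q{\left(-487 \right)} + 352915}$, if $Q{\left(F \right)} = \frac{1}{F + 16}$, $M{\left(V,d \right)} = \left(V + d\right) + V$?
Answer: $\frac{\sqrt{468474237971}}{479} \approx 1428.9$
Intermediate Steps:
$M{\left(V,d \right)} = d + 2 V$
$Q{\left(F \right)} = \frac{1}{16 + F}$
$q{\left(S \right)} = -24 - 1520 S + 4 S^{2} + \frac{4}{8 + S}$ ($q{\left(S \right)} = -24 + 4 \left(\left(S^{2} - 380 S\right) + \frac{1}{16 + \left(S + 2 \left(-4\right)\right)}\right) = -24 + 4 \left(\left(S^{2} - 380 S\right) + \frac{1}{16 + \left(S - 8\right)}\right) = -24 + 4 \left(\left(S^{2} - 380 S\right) + \frac{1}{16 + \left(-8 + S\right)}\right) = -24 + 4 \left(\left(S^{2} - 380 S\right) + \frac{1}{8 + S}\right) = -24 + 4 \left(S^{2} + \frac{1}{8 + S} - 380 S\right) = -24 + \left(- 1520 S + 4 S^{2} + \frac{4}{8 + S}\right) = -24 - 1520 S + 4 S^{2} + \frac{4}{8 + S}$)
$\sqrt{q{\left(-487 \right)} + 352915} = \sqrt{\frac{4 \left(1 + \left(8 - 487\right) \left(-6 + \left(-487\right)^{2} - -185060\right)\right)}{8 - 487} + 352915} = \sqrt{\frac{4 \left(1 - 479 \left(-6 + 237169 + 185060\right)\right)}{-479} + 352915} = \sqrt{4 \left(- \frac{1}{479}\right) \left(1 - 202244817\right) + 352915} = \sqrt{4 \left(- \frac{1}{479}\right) \left(-202244816\right) + 352915} = \sqrt{\frac{808979264}{479} + 352915} = \sqrt{\frac{978025549}{479}} = \frac{\sqrt{468474237971}}{479}$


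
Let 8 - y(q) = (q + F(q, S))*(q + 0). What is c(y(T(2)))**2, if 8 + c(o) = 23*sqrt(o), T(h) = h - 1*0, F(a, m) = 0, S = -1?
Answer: 1444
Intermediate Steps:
T(h) = h (T(h) = h + 0 = h)
y(q) = 8 - q**2 (y(q) = 8 - (q + 0)*(q + 0) = 8 - q*q = 8 - q**2)
c(o) = -8 + 23*sqrt(o)
c(y(T(2)))**2 = (-8 + 23*sqrt(8 - 1*2**2))**2 = (-8 + 23*sqrt(8 - 1*4))**2 = (-8 + 23*sqrt(8 - 4))**2 = (-8 + 23*sqrt(4))**2 = (-8 + 23*2)**2 = (-8 + 46)**2 = 38**2 = 1444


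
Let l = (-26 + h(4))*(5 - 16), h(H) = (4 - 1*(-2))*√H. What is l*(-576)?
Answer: -88704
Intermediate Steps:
h(H) = 6*√H (h(H) = (4 + 2)*√H = 6*√H)
l = 154 (l = (-26 + 6*√4)*(5 - 16) = (-26 + 6*2)*(-11) = (-26 + 12)*(-11) = -14*(-11) = 154)
l*(-576) = 154*(-576) = -88704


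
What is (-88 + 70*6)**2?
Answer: 110224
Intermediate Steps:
(-88 + 70*6)**2 = (-88 + 420)**2 = 332**2 = 110224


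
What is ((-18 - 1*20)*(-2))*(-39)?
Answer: -2964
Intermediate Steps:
((-18 - 1*20)*(-2))*(-39) = ((-18 - 20)*(-2))*(-39) = -38*(-2)*(-39) = 76*(-39) = -2964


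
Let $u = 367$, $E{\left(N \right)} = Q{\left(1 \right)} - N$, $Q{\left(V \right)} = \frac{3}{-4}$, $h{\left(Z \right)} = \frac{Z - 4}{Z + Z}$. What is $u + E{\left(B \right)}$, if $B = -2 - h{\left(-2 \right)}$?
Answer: $\frac{1479}{4} \approx 369.75$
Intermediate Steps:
$h{\left(Z \right)} = \frac{-4 + Z}{2 Z}$
$Q{\left(V \right)} = - \frac{3}{4}$ ($Q{\left(V \right)} = 3 \left(- \frac{1}{4}\right) = - \frac{3}{4}$)
$B = - \frac{7}{2}$ ($B = -2 - \frac{-4 - 2}{2 \left(-2\right)} = -2 - \frac{1}{2} \left(- \frac{1}{2}\right) \left(-6\right) = -2 - \frac{3}{2} = - \frac{7}{2} \approx -3.5$)
$E{\left(N \right)} = - \frac{3}{4} - N$
$u + E{\left(B \right)} = 367 - - \frac{11}{4} = 367 + \left(- \frac{3}{4} + \frac{7}{2}\right) = 367 + \frac{11}{4} = \frac{1479}{4}$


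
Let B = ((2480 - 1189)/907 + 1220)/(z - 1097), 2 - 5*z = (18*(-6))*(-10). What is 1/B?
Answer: -5952641/5539155 ≈ -1.0746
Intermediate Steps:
z = -1078/5 (z = ⅖ - 18*(-6)*(-10)/5 = ⅖ - (-108)*(-10)/5 = ⅖ - ⅕*1080 = ⅖ - 216 = -1078/5 ≈ -215.60)
B = -5539155/5952641 (B = ((2480 - 1189)/907 + 1220)/(-1078/5 - 1097) = (1291*(1/907) + 1220)/(-6563/5) = (1291/907 + 1220)*(-5/6563) = (1107831/907)*(-5/6563) = -5539155/5952641 ≈ -0.93054)
1/B = 1/(-5539155/5952641) = -5952641/5539155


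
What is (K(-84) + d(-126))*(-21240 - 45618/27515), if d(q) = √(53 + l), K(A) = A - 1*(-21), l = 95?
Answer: 36821245734/27515 - 1168928436*√37/27515 ≈ 1.0798e+6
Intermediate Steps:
K(A) = 21 + A (K(A) = A + 21 = 21 + A)
d(q) = 2*√37 (d(q) = √(53 + 95) = √148 = 2*√37)
(K(-84) + d(-126))*(-21240 - 45618/27515) = ((21 - 84) + 2*√37)*(-21240 - 45618/27515) = (-63 + 2*√37)*(-21240 - 45618*1/27515) = (-63 + 2*√37)*(-21240 - 45618/27515) = (-63 + 2*√37)*(-584464218/27515) = 36821245734/27515 - 1168928436*√37/27515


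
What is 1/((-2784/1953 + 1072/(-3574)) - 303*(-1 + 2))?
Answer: -1163337/354498383 ≈ -0.0032816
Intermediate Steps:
1/((-2784/1953 + 1072/(-3574)) - 303*(-1 + 2)) = 1/((-2784*1/1953 + 1072*(-1/3574)) - 303*1) = 1/((-928/651 - 536/1787) - 303) = 1/(-2007272/1163337 - 303) = 1/(-354498383/1163337) = -1163337/354498383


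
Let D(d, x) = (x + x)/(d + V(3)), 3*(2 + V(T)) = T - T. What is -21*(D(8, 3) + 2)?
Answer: -63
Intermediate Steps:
V(T) = -2 (V(T) = -2 + (T - T)/3 = -2 + (1/3)*0 = -2 + 0 = -2)
D(d, x) = 2*x/(-2 + d) (D(d, x) = (x + x)/(d - 2) = (2*x)/(-2 + d) = 2*x/(-2 + d))
-21*(D(8, 3) + 2) = -21*(2*3/(-2 + 8) + 2) = -21*(2*3/6 + 2) = -21*(2*3*(1/6) + 2) = -21*(1 + 2) = -21*3 = -63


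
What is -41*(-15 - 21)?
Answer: 1476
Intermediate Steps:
-41*(-15 - 21) = -41*(-36) = 1476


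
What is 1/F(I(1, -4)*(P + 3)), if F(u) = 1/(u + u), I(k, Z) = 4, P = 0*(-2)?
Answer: 24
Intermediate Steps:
P = 0
F(u) = 1/(2*u)
1/F(I(1, -4)*(P + 3)) = 1/(1/(2*((4*(0 + 3))))) = 1/(1/(2*((4*3)))) = 1/((½)/12) = 1/((½)*(1/12)) = 1/(1/24) = 24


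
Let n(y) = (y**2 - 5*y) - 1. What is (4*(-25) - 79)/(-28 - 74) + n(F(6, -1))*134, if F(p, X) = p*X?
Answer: 888599/102 ≈ 8711.8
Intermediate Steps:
F(p, X) = X*p
n(y) = -1 + y**2 - 5*y
(4*(-25) - 79)/(-28 - 74) + n(F(6, -1))*134 = (4*(-25) - 79)/(-28 - 74) + (-1 + (-1*6)**2 - (-5)*6)*134 = (-100 - 79)/(-102) + (-1 + (-6)**2 - 5*(-6))*134 = -179*(-1/102) + (-1 + 36 + 30)*134 = 179/102 + 65*134 = 179/102 + 8710 = 888599/102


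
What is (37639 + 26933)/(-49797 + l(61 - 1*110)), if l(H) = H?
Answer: -32286/24923 ≈ -1.2954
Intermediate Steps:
(37639 + 26933)/(-49797 + l(61 - 1*110)) = (37639 + 26933)/(-49797 + (61 - 1*110)) = 64572/(-49797 + (61 - 110)) = 64572/(-49797 - 49) = 64572/(-49846) = 64572*(-1/49846) = -32286/24923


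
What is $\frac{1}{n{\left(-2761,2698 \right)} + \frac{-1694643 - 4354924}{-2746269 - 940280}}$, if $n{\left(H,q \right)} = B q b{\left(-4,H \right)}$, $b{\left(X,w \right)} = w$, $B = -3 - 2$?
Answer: $\frac{3686549}{137308804583177} \approx 2.6849 \cdot 10^{-8}$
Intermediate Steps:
$B = -5$ ($B = -3 - 2 = -5$)
$n{\left(H,q \right)} = - 5 H q$ ($n{\left(H,q \right)} = - 5 q H = - 5 H q$)
$\frac{1}{n{\left(-2761,2698 \right)} + \frac{-1694643 - 4354924}{-2746269 - 940280}} = \frac{1}{\left(-5\right) \left(-2761\right) 2698 + \frac{-1694643 - 4354924}{-2746269 - 940280}} = \frac{1}{37245890 - \frac{6049567}{-3686549}} = \frac{1}{37245890 - - \frac{6049567}{3686549}} = \frac{1}{37245890 + \frac{6049567}{3686549}} = \frac{1}{\frac{137308804583177}{3686549}} = \frac{3686549}{137308804583177}$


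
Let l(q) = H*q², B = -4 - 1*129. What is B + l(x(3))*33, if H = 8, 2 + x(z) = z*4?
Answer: 26267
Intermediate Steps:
x(z) = -2 + 4*z (x(z) = -2 + z*4 = -2 + 4*z)
B = -133 (B = -4 - 129 = -133)
l(q) = 8*q²
B + l(x(3))*33 = -133 + (8*(-2 + 4*3)²)*33 = -133 + (8*(-2 + 12)²)*33 = -133 + (8*10²)*33 = -133 + (8*100)*33 = -133 + 800*33 = -133 + 26400 = 26267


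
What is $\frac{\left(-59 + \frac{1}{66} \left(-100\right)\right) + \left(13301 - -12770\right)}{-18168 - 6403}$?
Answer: $- \frac{858346}{810843} \approx -1.0586$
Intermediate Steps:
$\frac{\left(-59 + \frac{1}{66} \left(-100\right)\right) + \left(13301 - -12770\right)}{-18168 - 6403} = \frac{\left(-59 + \frac{1}{66} \left(-100\right)\right) + \left(13301 + 12770\right)}{-24571} = \left(\left(-59 - \frac{50}{33}\right) + 26071\right) \left(- \frac{1}{24571}\right) = \left(- \frac{1997}{33} + 26071\right) \left(- \frac{1}{24571}\right) = \frac{858346}{33} \left(- \frac{1}{24571}\right) = - \frac{858346}{810843}$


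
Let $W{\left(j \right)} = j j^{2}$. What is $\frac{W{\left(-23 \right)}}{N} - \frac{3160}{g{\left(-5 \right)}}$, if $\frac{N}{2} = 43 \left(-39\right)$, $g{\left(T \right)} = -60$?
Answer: $\frac{62937}{1118} \approx 56.294$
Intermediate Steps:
$W{\left(j \right)} = j^{3}$
$N = -3354$ ($N = 2 \cdot 43 \left(-39\right) = 2 \left(-1677\right) = -3354$)
$\frac{W{\left(-23 \right)}}{N} - \frac{3160}{g{\left(-5 \right)}} = \frac{\left(-23\right)^{3}}{-3354} - \frac{3160}{-60} = \left(-12167\right) \left(- \frac{1}{3354}\right) - - \frac{158}{3} = \frac{12167}{3354} + \frac{158}{3} = \frac{62937}{1118}$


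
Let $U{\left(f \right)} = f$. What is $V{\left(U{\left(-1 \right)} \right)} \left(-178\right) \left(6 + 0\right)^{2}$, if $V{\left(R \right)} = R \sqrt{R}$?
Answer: $6408 i \approx 6408.0 i$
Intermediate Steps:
$V{\left(R \right)} = R^{\frac{3}{2}}$
$V{\left(U{\left(-1 \right)} \right)} \left(-178\right) \left(6 + 0\right)^{2} = \left(-1\right)^{\frac{3}{2}} \left(-178\right) \left(6 + 0\right)^{2} = - i \left(-178\right) 6^{2} = 178 i 36 = 6408 i$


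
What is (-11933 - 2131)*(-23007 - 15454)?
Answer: 540915504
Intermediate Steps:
(-11933 - 2131)*(-23007 - 15454) = -14064*(-38461) = 540915504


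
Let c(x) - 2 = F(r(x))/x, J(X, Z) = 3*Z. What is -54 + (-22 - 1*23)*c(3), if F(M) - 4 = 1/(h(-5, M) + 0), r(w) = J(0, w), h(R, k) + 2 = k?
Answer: -1443/7 ≈ -206.14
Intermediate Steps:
h(R, k) = -2 + k
r(w) = 3*w
F(M) = 4 + 1/(-2 + M) (F(M) = 4 + 1/((-2 + M) + 0) = 4 + 1/(-2 + M))
c(x) = 2 + (-7 + 12*x)/(x*(-2 + 3*x)) (c(x) = 2 + ((-7 + 4*(3*x))/(-2 + 3*x))/x = 2 + ((-7 + 12*x)/(-2 + 3*x))/x = 2 + (-7 + 12*x)/(x*(-2 + 3*x)))
-54 + (-22 - 1*23)*c(3) = -54 + (-22 - 1*23)*((-7 + 6*3² + 8*3)/(3*(-2 + 3*3))) = -54 + (-22 - 23)*((-7 + 6*9 + 24)/(3*(-2 + 9))) = -54 - 15*(-7 + 54 + 24)/7 = -54 - 15*71/7 = -54 - 45*71/21 = -54 - 1065/7 = -1443/7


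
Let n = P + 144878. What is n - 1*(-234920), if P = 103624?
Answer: 483422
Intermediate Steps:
n = 248502 (n = 103624 + 144878 = 248502)
n - 1*(-234920) = 248502 - 1*(-234920) = 248502 + 234920 = 483422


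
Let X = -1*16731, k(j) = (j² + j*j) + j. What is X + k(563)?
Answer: 617770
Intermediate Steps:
k(j) = j + 2*j² (k(j) = (j² + j²) + j = 2*j² + j = j + 2*j²)
X = -16731
X + k(563) = -16731 + 563*(1 + 2*563) = -16731 + 563*(1 + 1126) = -16731 + 563*1127 = -16731 + 634501 = 617770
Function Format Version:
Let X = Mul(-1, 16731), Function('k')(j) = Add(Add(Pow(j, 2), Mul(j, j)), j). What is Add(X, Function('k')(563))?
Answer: 617770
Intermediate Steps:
Function('k')(j) = Add(j, Mul(2, Pow(j, 2))) (Function('k')(j) = Add(Add(Pow(j, 2), Pow(j, 2)), j) = Add(Mul(2, Pow(j, 2)), j) = Add(j, Mul(2, Pow(j, 2))))
X = -16731
Add(X, Function('k')(563)) = Add(-16731, Mul(563, Add(1, Mul(2, 563)))) = Add(-16731, Mul(563, Add(1, 1126))) = Add(-16731, Mul(563, 1127)) = Add(-16731, 634501) = 617770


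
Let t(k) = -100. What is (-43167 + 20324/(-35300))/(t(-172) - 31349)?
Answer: 380953856/277537425 ≈ 1.3726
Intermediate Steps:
(-43167 + 20324/(-35300))/(t(-172) - 31349) = (-43167 + 20324/(-35300))/(-100 - 31349) = (-43167 + 20324*(-1/35300))/(-31449) = (-43167 - 5081/8825)*(-1/31449) = -380953856/8825*(-1/31449) = 380953856/277537425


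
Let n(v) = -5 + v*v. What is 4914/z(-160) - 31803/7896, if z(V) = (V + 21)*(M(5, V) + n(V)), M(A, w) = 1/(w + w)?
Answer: -11732761049/2911993288 ≈ -4.0291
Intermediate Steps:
n(v) = -5 + v²
M(A, w) = 1/(2*w)
z(V) = (21 + V)*(-5 + V² + 1/(2*V)) (z(V) = (V + 21)*(1/(2*V) + (-5 + V²)) = (21 + V)*(-5 + V² + 1/(2*V)))
4914/z(-160) - 31803/7896 = 4914/(-209/2 + (-160)³ - 5*(-160) + 21*(-160)² + (21/2)/(-160)) - 31803/7896 = 4914/(-209/2 - 4096000 + 800 + 21*25600 + (21/2)*(-1/160)) - 31803*1/7896 = 4914/(-209/2 - 4096000 + 800 + 537600 - 21/320) - 10601/2632 = 4914/(-1138465461/320) - 10601/2632 = 4914*(-320/1138465461) - 10601/2632 = -74880/54212641 - 10601/2632 = -11732761049/2911993288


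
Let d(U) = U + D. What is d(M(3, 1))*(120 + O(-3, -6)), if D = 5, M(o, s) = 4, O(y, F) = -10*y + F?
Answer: 1296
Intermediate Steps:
O(y, F) = F - 10*y
d(U) = 5 + U (d(U) = U + 5 = 5 + U)
d(M(3, 1))*(120 + O(-3, -6)) = (5 + 4)*(120 + (-6 - 10*(-3))) = 9*(120 + (-6 + 30)) = 9*(120 + 24) = 9*144 = 1296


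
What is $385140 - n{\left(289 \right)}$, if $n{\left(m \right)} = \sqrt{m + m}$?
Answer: $385140 - 17 \sqrt{2} \approx 3.8512 \cdot 10^{5}$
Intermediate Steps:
$n{\left(m \right)} = \sqrt{2} \sqrt{m}$ ($n{\left(m \right)} = \sqrt{2 m} = \sqrt{2} \sqrt{m}$)
$385140 - n{\left(289 \right)} = 385140 - \sqrt{2} \sqrt{289} = 385140 - \sqrt{2} \cdot 17 = 385140 - 17 \sqrt{2}$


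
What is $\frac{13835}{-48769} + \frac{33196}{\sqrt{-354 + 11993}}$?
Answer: $- \frac{13835}{48769} + \frac{33196 \sqrt{11639}}{11639} \approx 307.42$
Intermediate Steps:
$\frac{13835}{-48769} + \frac{33196}{\sqrt{-354 + 11993}} = 13835 \left(- \frac{1}{48769}\right) + \frac{33196}{\sqrt{11639}} = - \frac{13835}{48769} + 33196 \frac{\sqrt{11639}}{11639} = - \frac{13835}{48769} + \frac{33196 \sqrt{11639}}{11639}$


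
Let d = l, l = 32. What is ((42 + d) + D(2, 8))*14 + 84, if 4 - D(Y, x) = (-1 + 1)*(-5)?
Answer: 1176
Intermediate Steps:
d = 32
D(Y, x) = 4 (D(Y, x) = 4 - (-1 + 1)*(-5) = 4 - 0*(-5) = 4 - 1*0 = 4 + 0 = 4)
((42 + d) + D(2, 8))*14 + 84 = ((42 + 32) + 4)*14 + 84 = (74 + 4)*14 + 84 = 78*14 + 84 = 1092 + 84 = 1176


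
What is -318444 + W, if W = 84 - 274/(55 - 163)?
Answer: -17191303/54 ≈ -3.1836e+5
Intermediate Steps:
W = 4673/54 (W = 84 - 274/(-108) = 84 - 274*(-1/108) = 84 + 137/54 = 4673/54 ≈ 86.537)
-318444 + W = -318444 + 4673/54 = -17191303/54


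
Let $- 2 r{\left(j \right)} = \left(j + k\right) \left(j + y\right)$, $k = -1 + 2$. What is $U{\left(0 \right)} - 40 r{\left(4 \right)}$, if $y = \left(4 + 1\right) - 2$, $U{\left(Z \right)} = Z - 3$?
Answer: $697$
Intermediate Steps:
$U{\left(Z \right)} = -3 + Z$
$k = 1$
$y = 3$ ($y = 5 - 2 = 3$)
$r{\left(j \right)} = - \frac{\left(1 + j\right) \left(3 + j\right)}{2}$ ($r{\left(j \right)} = - \frac{\left(j + 1\right) \left(j + 3\right)}{2} = - \frac{\left(1 + j\right) \left(3 + j\right)}{2}$)
$U{\left(0 \right)} - 40 r{\left(4 \right)} = \left(-3 + 0\right) - 40 \left(- \frac{3}{2} - 8 - \frac{4^{2}}{2}\right) = -3 - 40 \left(- \frac{3}{2} - 8 - 8\right) = -3 - -700 = -3 + 700 = 697$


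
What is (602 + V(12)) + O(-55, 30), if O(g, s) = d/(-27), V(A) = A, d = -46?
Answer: 16624/27 ≈ 615.70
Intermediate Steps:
O(g, s) = 46/27 (O(g, s) = -46/(-27) = -46*(-1/27) = 46/27)
(602 + V(12)) + O(-55, 30) = (602 + 12) + 46/27 = 614 + 46/27 = 16624/27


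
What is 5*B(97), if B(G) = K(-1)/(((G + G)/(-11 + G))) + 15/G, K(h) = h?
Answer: -140/97 ≈ -1.4433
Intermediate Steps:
B(G) = 15/G - (-11 + G)/(2*G) (B(G) = -1/((G + G)/(-11 + G)) + 15/G = -1/((2*G)/(-11 + G)) + 15/G = -1/(2*G/(-11 + G)) + 15/G = -(-11 + G)/(2*G) + 15/G = 15/G - (-11 + G)/(2*G))
5*B(97) = 5*((1/2)*(41 - 1*97)/97) = 5*((1/2)*(1/97)*(41 - 97)) = 5*((1/2)*(1/97)*(-56)) = 5*(-28/97) = -140/97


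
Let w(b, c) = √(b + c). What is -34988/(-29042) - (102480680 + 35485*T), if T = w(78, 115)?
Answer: -1488121936786/14521 - 35485*√193 ≈ -1.0297e+8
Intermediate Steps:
T = √193 (T = √(78 + 115) = √193 ≈ 13.892)
-34988/(-29042) - (102480680 + 35485*T) = -34988/(-29042) - (102480680 + 35485*√193) = -34988*(-1/29042) - 35485*(2888 + √193) = 17494/14521 + (-102480680 - 35485*√193) = -1488121936786/14521 - 35485*√193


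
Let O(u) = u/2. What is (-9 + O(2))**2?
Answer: 64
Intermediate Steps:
O(u) = u/2 (O(u) = u*(1/2) = u/2)
(-9 + O(2))**2 = (-9 + (1/2)*2)**2 = (-9 + 1)**2 = (-8)**2 = 64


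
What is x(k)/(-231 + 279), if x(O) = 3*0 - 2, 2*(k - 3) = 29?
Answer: -1/24 ≈ -0.041667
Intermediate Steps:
k = 35/2 (k = 3 + (½)*29 = 3 + 29/2 = 35/2 ≈ 17.500)
x(O) = -2 (x(O) = 0 - 2 = -2)
x(k)/(-231 + 279) = -2/(-231 + 279) = -2/48 = (1/48)*(-2) = -1/24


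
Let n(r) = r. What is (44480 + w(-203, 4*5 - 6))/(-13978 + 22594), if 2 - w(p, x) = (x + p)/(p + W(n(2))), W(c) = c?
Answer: 2980231/577272 ≈ 5.1626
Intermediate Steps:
w(p, x) = 2 - (p + x)/(2 + p) (w(p, x) = 2 - (x + p)/(p + 2) = 2 - (p + x)/(2 + p))
(44480 + w(-203, 4*5 - 6))/(-13978 + 22594) = (44480 + (4 - 203 - (4*5 - 6))/(2 - 203))/(-13978 + 22594) = (44480 + (4 - 203 - (20 - 6))/(-201))/8616 = (44480 - (4 - 203 - 1*14)/201)*(1/8616) = (44480 - (4 - 203 - 14)/201)*(1/8616) = (44480 - 1/201*(-213))*(1/8616) = (44480 + 71/67)*(1/8616) = (2980231/67)*(1/8616) = 2980231/577272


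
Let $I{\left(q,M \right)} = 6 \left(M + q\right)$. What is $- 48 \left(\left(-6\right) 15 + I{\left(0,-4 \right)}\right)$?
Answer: $5472$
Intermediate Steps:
$I{\left(q,M \right)} = 6 M + 6 q$
$- 48 \left(\left(-6\right) 15 + I{\left(0,-4 \right)}\right) = - 48 \left(\left(-6\right) 15 + \left(6 \left(-4\right) + 6 \cdot 0\right)\right) = - 48 \left(-90 + \left(-24 + 0\right)\right) = - 48 \left(-90 - 24\right) = \left(-48\right) \left(-114\right) = 5472$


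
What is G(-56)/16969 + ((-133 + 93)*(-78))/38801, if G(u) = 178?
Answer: 59849858/658414169 ≈ 0.090900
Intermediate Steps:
G(-56)/16969 + ((-133 + 93)*(-78))/38801 = 178/16969 + ((-133 + 93)*(-78))/38801 = 178*(1/16969) - 40*(-78)*(1/38801) = 178/16969 + 3120*(1/38801) = 178/16969 + 3120/38801 = 59849858/658414169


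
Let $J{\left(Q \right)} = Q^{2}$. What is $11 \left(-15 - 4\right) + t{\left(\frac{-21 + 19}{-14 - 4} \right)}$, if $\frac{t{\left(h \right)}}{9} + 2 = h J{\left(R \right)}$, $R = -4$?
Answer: $-211$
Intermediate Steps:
$t{\left(h \right)} = -18 + 144 h$ ($t{\left(h \right)} = -18 + 9 h \left(-4\right)^{2} = -18 + 9 h 16 = -18 + 9 \cdot 16 h = -18 + 144 h$)
$11 \left(-15 - 4\right) + t{\left(\frac{-21 + 19}{-14 - 4} \right)} = 11 \left(-15 - 4\right) - \left(18 - 144 \frac{-21 + 19}{-14 - 4}\right) = 11 \left(-19\right) - \left(18 - 144 \left(- \frac{2}{-18}\right)\right) = -209 - \left(18 - 144 \left(\left(-2\right) \left(- \frac{1}{18}\right)\right)\right) = -209 + \left(-18 + 144 \cdot \frac{1}{9}\right) = -209 + \left(-18 + 16\right) = -209 - 2 = -211$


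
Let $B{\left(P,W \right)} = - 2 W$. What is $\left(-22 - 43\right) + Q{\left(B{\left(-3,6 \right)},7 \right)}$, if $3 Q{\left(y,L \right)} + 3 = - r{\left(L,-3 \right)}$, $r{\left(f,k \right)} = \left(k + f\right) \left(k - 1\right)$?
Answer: $- \frac{182}{3} \approx -60.667$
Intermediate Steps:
$r{\left(f,k \right)} = \left(-1 + k\right) \left(f + k\right)$ ($r{\left(f,k \right)} = \left(f + k\right) \left(-1 + k\right) = \left(-1 + k\right) \left(f + k\right)$)
$Q{\left(y,L \right)} = -5 + \frac{4 L}{3}$ ($Q{\left(y,L \right)} = -1 + \frac{\left(-1\right) \left(\left(-3\right)^{2} - L - -3 + L \left(-3\right)\right)}{3} = -1 + \frac{\left(-1\right) \left(9 - L + 3 - 3 L\right)}{3} = -1 + \frac{\left(-1\right) \left(12 - 4 L\right)}{3} = -1 + \frac{-12 + 4 L}{3} = -1 + \left(-4 + \frac{4 L}{3}\right) = -5 + \frac{4 L}{3}$)
$\left(-22 - 43\right) + Q{\left(B{\left(-3,6 \right)},7 \right)} = \left(-22 - 43\right) + \left(-5 + \frac{4}{3} \cdot 7\right) = -65 + \left(-5 + \frac{28}{3}\right) = -65 + \frac{13}{3} = - \frac{182}{3}$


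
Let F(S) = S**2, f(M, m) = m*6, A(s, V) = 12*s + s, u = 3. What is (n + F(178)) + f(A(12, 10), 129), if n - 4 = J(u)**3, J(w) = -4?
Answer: 32398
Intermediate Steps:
A(s, V) = 13*s
f(M, m) = 6*m
n = -60 (n = 4 + (-4)**3 = 4 - 64 = -60)
(n + F(178)) + f(A(12, 10), 129) = (-60 + 178**2) + 6*129 = (-60 + 31684) + 774 = 31624 + 774 = 32398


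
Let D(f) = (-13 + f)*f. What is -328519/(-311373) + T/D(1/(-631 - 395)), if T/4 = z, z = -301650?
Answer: -395493170830861859/4153404447 ≈ -9.5222e+7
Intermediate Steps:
T = -1206600 (T = 4*(-301650) = -1206600)
D(f) = f*(-13 + f)
-328519/(-311373) + T/D(1/(-631 - 395)) = -328519/(-311373) - 1206600*(-631 - 395)/(-13 + 1/(-631 - 395)) = -328519*(-1/311373) - 1206600*(-1026/(-13 + 1/(-1026))) = 328519/311373 - 1206600*(-1026/(-13 - 1/1026)) = 328519/311373 - 1206600/((-1/1026*(-13339/1026))) = 328519/311373 - 1206600/13339/1052676 = 328519/311373 - 1206600*1052676/13339 = 328519/311373 - 1270158861600/13339 = -395493170830861859/4153404447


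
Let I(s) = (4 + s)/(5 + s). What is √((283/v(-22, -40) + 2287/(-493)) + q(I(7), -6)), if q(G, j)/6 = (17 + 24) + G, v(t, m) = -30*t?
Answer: √6545276482305/162690 ≈ 15.725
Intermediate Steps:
I(s) = (4 + s)/(5 + s)
q(G, j) = 246 + 6*G (q(G, j) = 6*((17 + 24) + G) = 6*(41 + G) = 246 + 6*G)
√((283/v(-22, -40) + 2287/(-493)) + q(I(7), -6)) = √((283/((-30*(-22))) + 2287/(-493)) + (246 + 6*((4 + 7)/(5 + 7)))) = √((283/660 + 2287*(-1/493)) + (246 + 6*(11/12))) = √((283*(1/660) - 2287/493) + (246 + 6*((1/12)*11))) = √((283/660 - 2287/493) + (246 + 6*(11/12))) = √(-1369901/325380 + (246 + 11/2)) = √(-1369901/325380 + 503/2) = √(80463169/325380) = √6545276482305/162690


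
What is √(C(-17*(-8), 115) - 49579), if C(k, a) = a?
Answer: 6*I*√1374 ≈ 222.41*I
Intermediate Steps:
√(C(-17*(-8), 115) - 49579) = √(115 - 49579) = √(-49464) = 6*I*√1374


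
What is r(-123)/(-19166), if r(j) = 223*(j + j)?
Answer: 27429/9583 ≈ 2.8623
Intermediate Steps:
r(j) = 446*j (r(j) = 223*(2*j) = 446*j)
r(-123)/(-19166) = (446*(-123))/(-19166) = -54858*(-1/19166) = 27429/9583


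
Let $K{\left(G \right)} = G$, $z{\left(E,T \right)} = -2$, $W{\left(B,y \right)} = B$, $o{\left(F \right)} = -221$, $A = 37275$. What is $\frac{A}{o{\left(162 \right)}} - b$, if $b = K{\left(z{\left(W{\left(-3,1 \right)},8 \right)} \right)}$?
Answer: $- \frac{36833}{221} \approx -166.67$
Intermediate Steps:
$b = -2$
$\frac{A}{o{\left(162 \right)}} - b = \frac{37275}{-221} - -2 = 37275 \left(- \frac{1}{221}\right) + 2 = - \frac{37275}{221} + 2 = - \frac{36833}{221}$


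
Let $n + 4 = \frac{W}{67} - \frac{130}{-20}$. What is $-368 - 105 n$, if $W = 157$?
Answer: $- \frac{117457}{134} \approx -876.54$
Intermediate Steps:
$n = \frac{649}{134}$ ($n = -4 + \left(\frac{157}{67} - \frac{130}{-20}\right) = -4 + \left(157 \cdot \frac{1}{67} - - \frac{13}{2}\right) = -4 + \left(\frac{157}{67} + \frac{13}{2}\right) = -4 + \frac{1185}{134} = \frac{649}{134} \approx 4.8433$)
$-368 - 105 n = -368 - \frac{68145}{134} = - \frac{117457}{134}$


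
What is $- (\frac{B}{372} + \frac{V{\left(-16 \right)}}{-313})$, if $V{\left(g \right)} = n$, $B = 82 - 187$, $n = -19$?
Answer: $\frac{8599}{38812} \approx 0.22156$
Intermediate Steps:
$B = -105$
$V{\left(g \right)} = -19$
$- (\frac{B}{372} + \frac{V{\left(-16 \right)}}{-313}) = - (- \frac{105}{372} - \frac{19}{-313}) = - (\left(-105\right) \frac{1}{372} - - \frac{19}{313}) = - (- \frac{35}{124} + \frac{19}{313}) = \left(-1\right) \left(- \frac{8599}{38812}\right) = \frac{8599}{38812}$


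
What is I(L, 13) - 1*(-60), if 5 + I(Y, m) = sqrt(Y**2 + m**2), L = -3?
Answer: 55 + sqrt(178) ≈ 68.342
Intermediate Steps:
I(Y, m) = -5 + sqrt(Y**2 + m**2)
I(L, 13) - 1*(-60) = (-5 + sqrt((-3)**2 + 13**2)) - 1*(-60) = (-5 + sqrt(9 + 169)) + 60 = (-5 + sqrt(178)) + 60 = 55 + sqrt(178)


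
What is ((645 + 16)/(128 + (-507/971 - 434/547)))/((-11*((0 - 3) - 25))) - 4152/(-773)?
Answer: 86318813520649/16019908824612 ≈ 5.3882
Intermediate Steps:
((645 + 16)/(128 + (-507/971 - 434/547)))/((-11*((0 - 3) - 25))) - 4152/(-773) = (661/(128 + (-507*1/971 - 434*1/547)))/((-11*(-3 - 25))) - 4152*(-1/773) = (661/(128 + (-507/971 - 434/547)))/((-11*(-28))) + 4152/773 = (661/(128 - 698743/531137))/308 + 4152/773 = (661/(67286793/531137))*(1/308) + 4152/773 = (661*(531137/67286793))*(1/308) + 4152/773 = (351081557/67286793)*(1/308) + 4152/773 = 351081557/20724332244 + 4152/773 = 86318813520649/16019908824612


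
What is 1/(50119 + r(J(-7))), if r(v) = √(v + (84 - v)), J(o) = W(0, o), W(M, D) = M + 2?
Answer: 50119/2511914077 - 2*√21/2511914077 ≈ 1.9949e-5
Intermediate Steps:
W(M, D) = 2 + M
J(o) = 2 (J(o) = 2 + 0 = 2)
r(v) = 2*√21 (r(v) = √84 = 2*√21)
1/(50119 + r(J(-7))) = 1/(50119 + 2*√21)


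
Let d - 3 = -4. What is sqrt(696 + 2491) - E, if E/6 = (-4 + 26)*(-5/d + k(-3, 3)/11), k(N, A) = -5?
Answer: -600 + sqrt(3187) ≈ -543.55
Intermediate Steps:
d = -1 (d = 3 - 4 = -1)
E = 600 (E = 6*((-4 + 26)*(-5/(-1) - 5/11)) = 6*(22*(-5*(-1) - 5*1/11)) = 6*(22*(5 - 5/11)) = 6*(22*(50/11)) = 6*100 = 600)
sqrt(696 + 2491) - E = sqrt(696 + 2491) - 1*600 = sqrt(3187) - 600 = -600 + sqrt(3187)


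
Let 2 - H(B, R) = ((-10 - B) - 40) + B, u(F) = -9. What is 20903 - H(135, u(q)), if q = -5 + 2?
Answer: 20851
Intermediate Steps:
q = -3
H(B, R) = 52 (H(B, R) = 2 - (((-10 - B) - 40) + B) = 2 - ((-50 - B) + B) = 2 - 1*(-50) = 2 + 50 = 52)
20903 - H(135, u(q)) = 20903 - 1*52 = 20903 - 52 = 20851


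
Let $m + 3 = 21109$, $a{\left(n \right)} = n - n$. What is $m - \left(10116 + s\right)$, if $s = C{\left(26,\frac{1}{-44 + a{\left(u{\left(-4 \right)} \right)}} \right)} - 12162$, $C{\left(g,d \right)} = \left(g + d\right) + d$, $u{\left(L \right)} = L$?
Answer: $\frac{508773}{22} \approx 23126.0$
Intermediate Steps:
$a{\left(n \right)} = 0$
$m = 21106$ ($m = -3 + 21109 = 21106$)
$C{\left(g,d \right)} = g + 2 d$ ($C{\left(g,d \right)} = \left(d + g\right) + d = g + 2 d$)
$s = - \frac{266993}{22}$ ($s = \left(26 + \frac{2}{-44 + 0}\right) - 12162 = \left(26 + \frac{2}{-44}\right) - 12162 = \left(26 + 2 \left(- \frac{1}{44}\right)\right) - 12162 = \left(26 - \frac{1}{22}\right) - 12162 = \frac{571}{22} - 12162 = - \frac{266993}{22} \approx -12136.0$)
$m - \left(10116 + s\right) = 21106 - - \frac{44441}{22} = 21106 + \left(-10116 + \frac{266993}{22}\right) = 21106 + \frac{44441}{22} = \frac{508773}{22}$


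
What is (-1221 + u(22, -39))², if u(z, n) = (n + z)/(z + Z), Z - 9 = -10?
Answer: 658332964/441 ≈ 1.4928e+6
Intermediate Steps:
Z = -1 (Z = 9 - 10 = -1)
u(z, n) = (n + z)/(-1 + z) (u(z, n) = (n + z)/(z - 1) = (n + z)/(-1 + z))
(-1221 + u(22, -39))² = (-1221 + (-39 + 22)/(-1 + 22))² = (-1221 - 17/21)² = (-25658/21)² = 658332964/441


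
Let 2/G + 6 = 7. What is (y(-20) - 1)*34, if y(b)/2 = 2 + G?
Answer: 238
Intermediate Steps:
G = 2 (G = 2/(-6 + 7) = 2/1 = 2*1 = 2)
y(b) = 8 (y(b) = 2*(2 + 2) = 2*4 = 8)
(y(-20) - 1)*34 = (8 - 1)*34 = 7*34 = 238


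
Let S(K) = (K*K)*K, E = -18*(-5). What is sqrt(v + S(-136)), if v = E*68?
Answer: 2*I*sqrt(627334) ≈ 1584.1*I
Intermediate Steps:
E = 90
S(K) = K**3 (S(K) = K**2*K = K**3)
v = 6120 (v = 90*68 = 6120)
sqrt(v + S(-136)) = sqrt(6120 + (-136)**3) = sqrt(6120 - 2515456) = sqrt(-2509336) = 2*I*sqrt(627334)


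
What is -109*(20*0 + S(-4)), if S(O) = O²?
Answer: -1744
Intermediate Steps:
-109*(20*0 + S(-4)) = -109*(20*0 + (-4)²) = -109*(0 + 16) = -109*16 = -1744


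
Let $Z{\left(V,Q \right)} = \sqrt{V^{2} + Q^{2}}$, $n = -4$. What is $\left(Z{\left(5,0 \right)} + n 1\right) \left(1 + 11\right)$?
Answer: $12$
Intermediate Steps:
$Z{\left(V,Q \right)} = \sqrt{Q^{2} + V^{2}}$
$\left(Z{\left(5,0 \right)} + n 1\right) \left(1 + 11\right) = \left(\sqrt{0^{2} + 5^{2}} - 4\right) \left(1 + 11\right) = \left(\sqrt{0 + 25} - 4\right) 12 = \left(\sqrt{25} - 4\right) 12 = \left(5 - 4\right) 12 = 1 \cdot 12 = 12$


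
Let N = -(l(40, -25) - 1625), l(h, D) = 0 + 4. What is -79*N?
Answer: -128059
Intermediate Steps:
l(h, D) = 4
N = 1621 (N = -(4 - 1625) = -1*(-1621) = 1621)
-79*N = -79*1621 = -128059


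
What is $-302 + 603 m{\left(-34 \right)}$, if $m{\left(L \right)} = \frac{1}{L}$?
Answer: $- \frac{10871}{34} \approx -319.74$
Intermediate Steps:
$-302 + 603 m{\left(-34 \right)} = -302 + \frac{603}{-34} = -302 + 603 \left(- \frac{1}{34}\right) = -302 - \frac{603}{34} = - \frac{10871}{34}$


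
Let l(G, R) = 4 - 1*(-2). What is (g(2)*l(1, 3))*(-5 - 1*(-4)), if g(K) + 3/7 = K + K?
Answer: -150/7 ≈ -21.429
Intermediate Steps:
l(G, R) = 6 (l(G, R) = 4 + 2 = 6)
g(K) = -3/7 + 2*K (g(K) = -3/7 + (K + K) = -3/7 + 2*K)
(g(2)*l(1, 3))*(-5 - 1*(-4)) = ((-3/7 + 2*2)*6)*(-5 - 1*(-4)) = ((-3/7 + 4)*6)*(-5 + 4) = ((25/7)*6)*(-1) = (150/7)*(-1) = -150/7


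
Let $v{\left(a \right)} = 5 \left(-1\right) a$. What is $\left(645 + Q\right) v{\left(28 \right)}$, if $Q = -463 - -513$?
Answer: $-97300$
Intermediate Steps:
$Q = 50$ ($Q = -463 + 513 = 50$)
$v{\left(a \right)} = - 5 a$
$\left(645 + Q\right) v{\left(28 \right)} = \left(645 + 50\right) \left(\left(-5\right) 28\right) = 695 \left(-140\right) = -97300$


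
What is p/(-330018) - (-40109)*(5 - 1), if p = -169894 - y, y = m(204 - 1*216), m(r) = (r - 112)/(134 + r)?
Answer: 1614881601100/10065549 ≈ 1.6044e+5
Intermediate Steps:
m(r) = (-112 + r)/(134 + r)
y = -62/61 (y = (-112 + (204 - 1*216))/(134 + (204 - 1*216)) = (-112 + (204 - 216))/(134 + (204 - 216)) = (-112 - 12)/(134 - 12) = -124/122 = (1/122)*(-124) = -62/61 ≈ -1.0164)
p = -10363472/61 (p = -169894 - 1*(-62/61) = -169894 + 62/61 = -10363472/61 ≈ -1.6989e+5)
p/(-330018) - (-40109)*(5 - 1) = -10363472/61/(-330018) - (-40109)*(5 - 1) = -10363472/61*(-1/330018) - (-40109)*4 = 5181736/10065549 - 1*(-160436) = 5181736/10065549 + 160436 = 1614881601100/10065549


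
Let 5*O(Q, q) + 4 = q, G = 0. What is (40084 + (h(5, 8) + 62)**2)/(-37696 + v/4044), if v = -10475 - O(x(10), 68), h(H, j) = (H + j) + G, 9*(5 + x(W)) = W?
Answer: -924235980/762265559 ≈ -1.2125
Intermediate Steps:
x(W) = -5 + W/9
O(Q, q) = -4/5 + q/5
h(H, j) = H + j (h(H, j) = (H + j) + 0 = H + j)
v = -52439/5 (v = -10475 - (-4/5 + (1/5)*68) = -10475 - (-4/5 + 68/5) = -10475 - 1*64/5 = -10475 - 64/5 = -52439/5 ≈ -10488.)
(40084 + (h(5, 8) + 62)**2)/(-37696 + v/4044) = (40084 + ((5 + 8) + 62)**2)/(-37696 - 52439/5/4044) = (40084 + (13 + 62)**2)/(-37696 - 52439/5*1/4044) = (40084 + 75**2)/(-37696 - 52439/20220) = (40084 + 5625)/(-762265559/20220) = 45709*(-20220/762265559) = -924235980/762265559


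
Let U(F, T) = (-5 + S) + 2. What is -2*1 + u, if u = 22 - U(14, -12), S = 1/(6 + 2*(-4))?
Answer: 47/2 ≈ 23.500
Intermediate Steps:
S = -½ (S = 1/(6 - 8) = 1/(-2) = -½ ≈ -0.50000)
U(F, T) = -7/2 (U(F, T) = (-5 - ½) + 2 = -11/2 + 2 = -7/2)
u = 51/2 (u = 22 - 1*(-7/2) = 22 + 7/2 = 51/2 ≈ 25.500)
-2*1 + u = -2*1 + 51/2 = -2 + 51/2 = 47/2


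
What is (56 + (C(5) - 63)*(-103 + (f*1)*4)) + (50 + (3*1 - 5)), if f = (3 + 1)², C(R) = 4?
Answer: 2405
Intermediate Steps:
f = 16 (f = 4² = 16)
(56 + (C(5) - 63)*(-103 + (f*1)*4)) + (50 + (3*1 - 5)) = (56 + (4 - 63)*(-103 + (16*1)*4)) + (50 + (3*1 - 5)) = (56 - 59*(-103 + 16*4)) + (50 + (3 - 5)) = (56 - 59*(-103 + 64)) + (50 - 2) = (56 - 59*(-39)) + 48 = (56 + 2301) + 48 = 2357 + 48 = 2405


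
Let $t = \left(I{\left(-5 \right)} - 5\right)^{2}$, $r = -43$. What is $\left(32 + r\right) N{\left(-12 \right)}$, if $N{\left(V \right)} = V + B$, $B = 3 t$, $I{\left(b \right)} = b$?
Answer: $-3168$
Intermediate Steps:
$t = 100$ ($t = \left(-5 - 5\right)^{2} = \left(-10\right)^{2} = 100$)
$B = 300$ ($B = 3 \cdot 100 = 300$)
$N{\left(V \right)} = 300 + V$ ($N{\left(V \right)} = V + 300 = 300 + V$)
$\left(32 + r\right) N{\left(-12 \right)} = \left(32 - 43\right) \left(300 - 12\right) = \left(-11\right) 288 = -3168$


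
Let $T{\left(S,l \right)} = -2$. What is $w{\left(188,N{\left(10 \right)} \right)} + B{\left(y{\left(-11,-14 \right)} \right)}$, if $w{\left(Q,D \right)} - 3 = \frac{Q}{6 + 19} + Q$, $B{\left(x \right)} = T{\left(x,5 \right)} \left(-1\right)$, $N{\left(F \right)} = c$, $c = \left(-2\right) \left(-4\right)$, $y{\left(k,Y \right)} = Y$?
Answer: $\frac{5013}{25} \approx 200.52$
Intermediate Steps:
$c = 8$
$N{\left(F \right)} = 8$
$B{\left(x \right)} = 2$ ($B{\left(x \right)} = \left(-2\right) \left(-1\right) = 2$)
$w{\left(Q,D \right)} = 3 + \frac{26 Q}{25}$ ($w{\left(Q,D \right)} = 3 + \left(\frac{Q}{6 + 19} + Q\right) = 3 + \left(\frac{Q}{25} + Q\right) = 3 + \frac{26 Q}{25}$)
$w{\left(188,N{\left(10 \right)} \right)} + B{\left(y{\left(-11,-14 \right)} \right)} = \left(3 + \frac{26}{25} \cdot 188\right) + 2 = \left(3 + \frac{4888}{25}\right) + 2 = \frac{4963}{25} + 2 = \frac{5013}{25}$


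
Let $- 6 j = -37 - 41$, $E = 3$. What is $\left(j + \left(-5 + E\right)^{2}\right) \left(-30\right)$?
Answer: $-510$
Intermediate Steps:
$j = 13$ ($j = - \frac{-37 - 41}{6} = \left(- \frac{1}{6}\right) \left(-78\right) = 13$)
$\left(j + \left(-5 + E\right)^{2}\right) \left(-30\right) = \left(13 + \left(-5 + 3\right)^{2}\right) \left(-30\right) = \left(13 + \left(-2\right)^{2}\right) \left(-30\right) = \left(13 + 4\right) \left(-30\right) = 17 \left(-30\right) = -510$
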